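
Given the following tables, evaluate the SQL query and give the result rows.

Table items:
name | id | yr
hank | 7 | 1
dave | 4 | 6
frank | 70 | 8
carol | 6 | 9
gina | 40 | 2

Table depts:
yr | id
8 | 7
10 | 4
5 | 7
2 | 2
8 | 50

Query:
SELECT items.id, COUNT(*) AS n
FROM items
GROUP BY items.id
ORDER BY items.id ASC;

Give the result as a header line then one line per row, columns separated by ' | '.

== RESULT ==
items.id | n
4 | 1
6 | 1
7 | 1
40 | 1
70 | 1

Derivation:
After GROUP BY (5 rows):
items.id | n
7 | 1
4 | 1
70 | 1
6 | 1
40 | 1
After ORDER BY (5 rows):
items.id | n
4 | 1
6 | 1
7 | 1
40 | 1
70 | 1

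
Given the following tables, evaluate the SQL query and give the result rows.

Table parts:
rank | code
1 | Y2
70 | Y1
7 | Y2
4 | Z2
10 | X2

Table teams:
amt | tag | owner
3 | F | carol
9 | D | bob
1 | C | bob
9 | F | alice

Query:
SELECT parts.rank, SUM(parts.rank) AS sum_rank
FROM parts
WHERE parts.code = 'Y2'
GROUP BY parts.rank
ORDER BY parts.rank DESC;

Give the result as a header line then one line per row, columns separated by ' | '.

== RESULT ==
parts.rank | sum_rank
7 | 7
1 | 1

Derivation:
After WHERE (2 rows):
parts.rank | parts.code
1 | Y2
7 | Y2
After GROUP BY (2 rows):
parts.rank | sum_rank
1 | 1
7 | 7
After ORDER BY (2 rows):
parts.rank | sum_rank
7 | 7
1 | 1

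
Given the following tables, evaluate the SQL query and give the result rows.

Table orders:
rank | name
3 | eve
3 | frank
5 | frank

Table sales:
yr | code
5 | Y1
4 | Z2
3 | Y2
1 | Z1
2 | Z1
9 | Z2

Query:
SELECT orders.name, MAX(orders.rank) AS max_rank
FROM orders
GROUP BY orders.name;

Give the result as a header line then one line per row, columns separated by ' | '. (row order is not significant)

== RESULT ==
orders.name | max_rank
eve | 3
frank | 5

Derivation:
After GROUP BY (2 rows):
orders.name | max_rank
eve | 3
frank | 5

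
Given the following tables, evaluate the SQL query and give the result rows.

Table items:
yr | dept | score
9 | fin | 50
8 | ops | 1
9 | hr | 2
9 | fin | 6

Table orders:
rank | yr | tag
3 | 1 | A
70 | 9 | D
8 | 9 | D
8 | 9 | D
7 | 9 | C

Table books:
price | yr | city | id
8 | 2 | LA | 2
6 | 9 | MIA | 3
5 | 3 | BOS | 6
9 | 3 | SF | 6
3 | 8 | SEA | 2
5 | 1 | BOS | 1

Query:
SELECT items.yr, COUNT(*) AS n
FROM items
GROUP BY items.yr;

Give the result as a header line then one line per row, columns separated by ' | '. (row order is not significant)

== RESULT ==
items.yr | n
9 | 3
8 | 1

Derivation:
After GROUP BY (2 rows):
items.yr | n
9 | 3
8 | 1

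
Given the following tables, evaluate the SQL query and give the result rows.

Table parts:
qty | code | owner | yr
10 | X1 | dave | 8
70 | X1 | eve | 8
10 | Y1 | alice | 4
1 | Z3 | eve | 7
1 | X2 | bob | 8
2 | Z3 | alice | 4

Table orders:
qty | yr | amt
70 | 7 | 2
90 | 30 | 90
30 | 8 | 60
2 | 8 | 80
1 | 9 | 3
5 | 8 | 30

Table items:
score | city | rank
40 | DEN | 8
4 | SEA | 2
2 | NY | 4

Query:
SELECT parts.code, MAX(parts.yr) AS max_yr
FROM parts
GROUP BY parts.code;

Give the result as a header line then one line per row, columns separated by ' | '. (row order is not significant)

== RESULT ==
parts.code | max_yr
X1 | 8
Y1 | 4
Z3 | 7
X2 | 8

Derivation:
After GROUP BY (4 rows):
parts.code | max_yr
X1 | 8
Y1 | 4
Z3 | 7
X2 | 8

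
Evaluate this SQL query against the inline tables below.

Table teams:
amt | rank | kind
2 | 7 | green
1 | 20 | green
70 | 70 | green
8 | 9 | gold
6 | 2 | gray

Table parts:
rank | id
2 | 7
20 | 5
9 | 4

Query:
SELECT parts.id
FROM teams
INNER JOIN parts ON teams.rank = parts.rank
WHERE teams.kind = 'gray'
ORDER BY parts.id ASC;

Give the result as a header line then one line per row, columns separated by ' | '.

After JOIN parts (3 rows):
teams.amt | teams.rank | teams.kind | parts.rank | parts.id
1 | 20 | green | 20 | 5
8 | 9 | gold | 9 | 4
6 | 2 | gray | 2 | 7
After WHERE (1 rows):
teams.amt | teams.rank | teams.kind | parts.rank | parts.id
6 | 2 | gray | 2 | 7
After SELECT (1 rows):
parts.id
7
After ORDER BY (1 rows):
parts.id
7

== RESULT ==
parts.id
7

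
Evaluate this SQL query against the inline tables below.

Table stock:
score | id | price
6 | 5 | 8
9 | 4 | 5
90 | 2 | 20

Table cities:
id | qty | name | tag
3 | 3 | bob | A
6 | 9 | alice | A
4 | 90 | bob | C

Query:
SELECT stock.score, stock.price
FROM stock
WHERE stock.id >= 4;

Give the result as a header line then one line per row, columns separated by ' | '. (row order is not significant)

After WHERE (2 rows):
stock.score | stock.id | stock.price
6 | 5 | 8
9 | 4 | 5
After SELECT (2 rows):
stock.score | stock.price
6 | 8
9 | 5

== RESULT ==
stock.score | stock.price
6 | 8
9 | 5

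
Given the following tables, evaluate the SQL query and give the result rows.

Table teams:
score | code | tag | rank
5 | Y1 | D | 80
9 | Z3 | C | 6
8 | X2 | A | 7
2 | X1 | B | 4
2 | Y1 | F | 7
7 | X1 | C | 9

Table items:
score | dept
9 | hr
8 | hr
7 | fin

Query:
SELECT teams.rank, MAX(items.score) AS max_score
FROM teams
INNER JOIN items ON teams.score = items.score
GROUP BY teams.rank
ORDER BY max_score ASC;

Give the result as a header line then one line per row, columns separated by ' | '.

After JOIN items (3 rows):
teams.score | teams.code | teams.tag | teams.rank | items.score | items.dept
9 | Z3 | C | 6 | 9 | hr
8 | X2 | A | 7 | 8 | hr
7 | X1 | C | 9 | 7 | fin
After GROUP BY (3 rows):
teams.rank | max_score
6 | 9
7 | 8
9 | 7
After ORDER BY (3 rows):
teams.rank | max_score
9 | 7
7 | 8
6 | 9

== RESULT ==
teams.rank | max_score
9 | 7
7 | 8
6 | 9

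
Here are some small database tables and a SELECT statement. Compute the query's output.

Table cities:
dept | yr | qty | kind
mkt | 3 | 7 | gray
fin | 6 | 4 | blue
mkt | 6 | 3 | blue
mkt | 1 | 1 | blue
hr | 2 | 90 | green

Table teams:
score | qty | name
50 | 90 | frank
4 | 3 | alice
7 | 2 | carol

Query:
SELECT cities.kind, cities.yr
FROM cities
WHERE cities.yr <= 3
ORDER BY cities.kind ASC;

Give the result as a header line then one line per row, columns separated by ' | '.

After WHERE (3 rows):
cities.dept | cities.yr | cities.qty | cities.kind
mkt | 3 | 7 | gray
mkt | 1 | 1 | blue
hr | 2 | 90 | green
After SELECT (3 rows):
cities.kind | cities.yr
gray | 3
blue | 1
green | 2
After ORDER BY (3 rows):
cities.kind | cities.yr
blue | 1
gray | 3
green | 2

== RESULT ==
cities.kind | cities.yr
blue | 1
gray | 3
green | 2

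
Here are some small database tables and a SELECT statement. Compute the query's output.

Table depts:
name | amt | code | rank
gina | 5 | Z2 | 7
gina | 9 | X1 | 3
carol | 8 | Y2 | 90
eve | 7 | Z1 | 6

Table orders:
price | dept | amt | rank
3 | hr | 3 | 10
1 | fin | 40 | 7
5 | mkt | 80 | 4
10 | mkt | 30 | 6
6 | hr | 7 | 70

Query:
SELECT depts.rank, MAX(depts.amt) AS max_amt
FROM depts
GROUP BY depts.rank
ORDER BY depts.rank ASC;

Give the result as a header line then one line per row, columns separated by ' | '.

== RESULT ==
depts.rank | max_amt
3 | 9
6 | 7
7 | 5
90 | 8

Derivation:
After GROUP BY (4 rows):
depts.rank | max_amt
7 | 5
3 | 9
90 | 8
6 | 7
After ORDER BY (4 rows):
depts.rank | max_amt
3 | 9
6 | 7
7 | 5
90 | 8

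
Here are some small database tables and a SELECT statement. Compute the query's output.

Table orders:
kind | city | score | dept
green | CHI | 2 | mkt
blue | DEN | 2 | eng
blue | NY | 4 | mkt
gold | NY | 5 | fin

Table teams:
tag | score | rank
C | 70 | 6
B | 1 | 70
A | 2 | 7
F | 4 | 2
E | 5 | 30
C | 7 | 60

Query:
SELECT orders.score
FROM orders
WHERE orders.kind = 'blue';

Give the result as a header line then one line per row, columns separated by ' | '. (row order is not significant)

== RESULT ==
orders.score
2
4

Derivation:
After WHERE (2 rows):
orders.kind | orders.city | orders.score | orders.dept
blue | DEN | 2 | eng
blue | NY | 4 | mkt
After SELECT (2 rows):
orders.score
2
4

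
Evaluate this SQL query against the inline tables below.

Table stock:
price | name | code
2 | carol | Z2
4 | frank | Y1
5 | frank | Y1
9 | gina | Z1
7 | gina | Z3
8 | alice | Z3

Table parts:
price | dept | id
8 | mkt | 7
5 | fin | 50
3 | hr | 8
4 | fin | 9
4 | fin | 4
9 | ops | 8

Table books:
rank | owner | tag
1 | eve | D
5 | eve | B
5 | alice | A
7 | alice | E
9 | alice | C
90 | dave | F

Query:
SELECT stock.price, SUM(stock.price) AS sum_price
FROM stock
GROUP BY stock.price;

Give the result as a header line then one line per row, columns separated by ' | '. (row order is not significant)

After GROUP BY (6 rows):
stock.price | sum_price
2 | 2
4 | 4
5 | 5
9 | 9
7 | 7
8 | 8

== RESULT ==
stock.price | sum_price
2 | 2
4 | 4
5 | 5
9 | 9
7 | 7
8 | 8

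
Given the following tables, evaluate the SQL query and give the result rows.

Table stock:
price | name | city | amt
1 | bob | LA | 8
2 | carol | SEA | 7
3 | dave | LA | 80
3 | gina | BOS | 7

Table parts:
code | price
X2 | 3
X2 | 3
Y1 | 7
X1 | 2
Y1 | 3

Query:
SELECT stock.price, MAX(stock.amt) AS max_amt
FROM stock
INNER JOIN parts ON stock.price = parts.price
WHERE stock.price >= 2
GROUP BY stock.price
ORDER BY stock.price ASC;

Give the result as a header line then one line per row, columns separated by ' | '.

After JOIN parts (7 rows):
stock.price | stock.name | stock.city | stock.amt | parts.code | parts.price
2 | carol | SEA | 7 | X1 | 2
3 | dave | LA | 80 | X2 | 3
3 | dave | LA | 80 | X2 | 3
3 | dave | LA | 80 | Y1 | 3
3 | gina | BOS | 7 | X2 | 3
3 | gina | BOS | 7 | X2 | 3
3 | gina | BOS | 7 | Y1 | 3
After WHERE (7 rows):
stock.price | stock.name | stock.city | stock.amt | parts.code | parts.price
2 | carol | SEA | 7 | X1 | 2
3 | dave | LA | 80 | X2 | 3
3 | dave | LA | 80 | X2 | 3
3 | dave | LA | 80 | Y1 | 3
3 | gina | BOS | 7 | X2 | 3
3 | gina | BOS | 7 | X2 | 3
3 | gina | BOS | 7 | Y1 | 3
After GROUP BY (2 rows):
stock.price | max_amt
2 | 7
3 | 80
After ORDER BY (2 rows):
stock.price | max_amt
2 | 7
3 | 80

== RESULT ==
stock.price | max_amt
2 | 7
3 | 80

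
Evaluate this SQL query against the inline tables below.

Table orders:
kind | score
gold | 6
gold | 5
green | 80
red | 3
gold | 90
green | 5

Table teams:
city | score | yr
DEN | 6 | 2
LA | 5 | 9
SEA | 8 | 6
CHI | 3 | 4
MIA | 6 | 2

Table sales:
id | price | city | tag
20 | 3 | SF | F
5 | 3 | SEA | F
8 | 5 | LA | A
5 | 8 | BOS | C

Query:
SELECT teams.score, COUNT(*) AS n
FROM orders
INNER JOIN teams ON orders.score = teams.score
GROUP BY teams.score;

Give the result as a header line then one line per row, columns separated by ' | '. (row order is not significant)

After JOIN teams (5 rows):
orders.kind | orders.score | teams.city | teams.score | teams.yr
gold | 6 | DEN | 6 | 2
gold | 6 | MIA | 6 | 2
gold | 5 | LA | 5 | 9
red | 3 | CHI | 3 | 4
green | 5 | LA | 5 | 9
After GROUP BY (3 rows):
teams.score | n
6 | 2
5 | 2
3 | 1

== RESULT ==
teams.score | n
6 | 2
5 | 2
3 | 1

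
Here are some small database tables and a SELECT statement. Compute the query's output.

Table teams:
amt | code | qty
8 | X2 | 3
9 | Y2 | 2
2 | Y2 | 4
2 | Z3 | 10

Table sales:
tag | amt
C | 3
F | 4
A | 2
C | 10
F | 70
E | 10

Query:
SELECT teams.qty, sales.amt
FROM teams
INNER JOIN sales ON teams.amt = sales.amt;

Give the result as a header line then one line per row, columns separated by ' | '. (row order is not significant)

== RESULT ==
teams.qty | sales.amt
4 | 2
10 | 2

Derivation:
After JOIN sales (2 rows):
teams.amt | teams.code | teams.qty | sales.tag | sales.amt
2 | Y2 | 4 | A | 2
2 | Z3 | 10 | A | 2
After SELECT (2 rows):
teams.qty | sales.amt
4 | 2
10 | 2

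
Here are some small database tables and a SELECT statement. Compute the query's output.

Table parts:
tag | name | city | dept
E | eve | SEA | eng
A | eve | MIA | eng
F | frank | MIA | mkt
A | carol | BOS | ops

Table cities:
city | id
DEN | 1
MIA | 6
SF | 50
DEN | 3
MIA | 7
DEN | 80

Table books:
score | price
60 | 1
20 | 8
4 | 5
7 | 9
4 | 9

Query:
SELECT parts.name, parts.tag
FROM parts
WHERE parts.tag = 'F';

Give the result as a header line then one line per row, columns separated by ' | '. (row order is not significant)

After WHERE (1 rows):
parts.tag | parts.name | parts.city | parts.dept
F | frank | MIA | mkt
After SELECT (1 rows):
parts.name | parts.tag
frank | F

== RESULT ==
parts.name | parts.tag
frank | F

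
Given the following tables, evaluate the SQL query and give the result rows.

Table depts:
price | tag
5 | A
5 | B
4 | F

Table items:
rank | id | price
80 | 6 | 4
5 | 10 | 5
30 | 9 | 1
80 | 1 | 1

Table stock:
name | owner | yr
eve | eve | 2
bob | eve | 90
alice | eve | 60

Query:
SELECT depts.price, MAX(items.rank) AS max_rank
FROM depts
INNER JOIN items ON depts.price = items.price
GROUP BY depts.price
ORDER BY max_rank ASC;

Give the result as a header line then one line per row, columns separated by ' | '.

== RESULT ==
depts.price | max_rank
5 | 5
4 | 80

Derivation:
After JOIN items (3 rows):
depts.price | depts.tag | items.rank | items.id | items.price
5 | A | 5 | 10 | 5
5 | B | 5 | 10 | 5
4 | F | 80 | 6 | 4
After GROUP BY (2 rows):
depts.price | max_rank
5 | 5
4 | 80
After ORDER BY (2 rows):
depts.price | max_rank
5 | 5
4 | 80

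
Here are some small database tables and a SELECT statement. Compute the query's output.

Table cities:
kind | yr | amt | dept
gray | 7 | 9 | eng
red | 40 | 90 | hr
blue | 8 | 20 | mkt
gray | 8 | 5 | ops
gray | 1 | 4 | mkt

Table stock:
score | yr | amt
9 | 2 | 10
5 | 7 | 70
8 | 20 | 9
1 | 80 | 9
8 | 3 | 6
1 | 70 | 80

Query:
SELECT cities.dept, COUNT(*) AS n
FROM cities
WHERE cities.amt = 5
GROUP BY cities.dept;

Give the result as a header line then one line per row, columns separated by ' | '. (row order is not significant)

== RESULT ==
cities.dept | n
ops | 1

Derivation:
After WHERE (1 rows):
cities.kind | cities.yr | cities.amt | cities.dept
gray | 8 | 5 | ops
After GROUP BY (1 rows):
cities.dept | n
ops | 1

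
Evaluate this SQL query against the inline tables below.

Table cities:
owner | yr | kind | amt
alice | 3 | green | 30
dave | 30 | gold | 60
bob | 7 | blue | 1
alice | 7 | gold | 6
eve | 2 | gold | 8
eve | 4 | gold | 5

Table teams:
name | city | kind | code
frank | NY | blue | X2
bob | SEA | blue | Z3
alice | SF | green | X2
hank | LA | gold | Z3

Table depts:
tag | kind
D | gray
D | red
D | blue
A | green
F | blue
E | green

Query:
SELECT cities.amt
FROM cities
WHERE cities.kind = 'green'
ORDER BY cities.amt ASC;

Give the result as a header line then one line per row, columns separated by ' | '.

After WHERE (1 rows):
cities.owner | cities.yr | cities.kind | cities.amt
alice | 3 | green | 30
After SELECT (1 rows):
cities.amt
30
After ORDER BY (1 rows):
cities.amt
30

== RESULT ==
cities.amt
30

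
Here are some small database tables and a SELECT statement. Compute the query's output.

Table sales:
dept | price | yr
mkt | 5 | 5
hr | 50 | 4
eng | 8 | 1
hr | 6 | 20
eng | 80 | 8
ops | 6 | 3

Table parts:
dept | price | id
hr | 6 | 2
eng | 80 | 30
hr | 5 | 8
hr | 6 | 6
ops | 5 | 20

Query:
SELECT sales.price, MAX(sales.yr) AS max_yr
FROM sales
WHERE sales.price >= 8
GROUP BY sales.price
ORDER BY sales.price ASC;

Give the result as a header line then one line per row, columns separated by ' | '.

After WHERE (3 rows):
sales.dept | sales.price | sales.yr
hr | 50 | 4
eng | 8 | 1
eng | 80 | 8
After GROUP BY (3 rows):
sales.price | max_yr
50 | 4
8 | 1
80 | 8
After ORDER BY (3 rows):
sales.price | max_yr
8 | 1
50 | 4
80 | 8

== RESULT ==
sales.price | max_yr
8 | 1
50 | 4
80 | 8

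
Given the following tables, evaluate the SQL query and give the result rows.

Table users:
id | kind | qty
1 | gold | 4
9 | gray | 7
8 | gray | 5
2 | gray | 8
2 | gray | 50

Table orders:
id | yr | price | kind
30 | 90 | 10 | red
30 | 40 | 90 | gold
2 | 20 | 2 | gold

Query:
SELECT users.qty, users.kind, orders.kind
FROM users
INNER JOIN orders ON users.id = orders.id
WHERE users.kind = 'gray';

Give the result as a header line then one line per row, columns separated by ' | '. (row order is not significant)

== RESULT ==
users.qty | users.kind | orders.kind
8 | gray | gold
50 | gray | gold

Derivation:
After JOIN orders (2 rows):
users.id | users.kind | users.qty | orders.id | orders.yr | orders.price | orders.kind
2 | gray | 8 | 2 | 20 | 2 | gold
2 | gray | 50 | 2 | 20 | 2 | gold
After WHERE (2 rows):
users.id | users.kind | users.qty | orders.id | orders.yr | orders.price | orders.kind
2 | gray | 8 | 2 | 20 | 2 | gold
2 | gray | 50 | 2 | 20 | 2 | gold
After SELECT (2 rows):
users.qty | users.kind | orders.kind
8 | gray | gold
50 | gray | gold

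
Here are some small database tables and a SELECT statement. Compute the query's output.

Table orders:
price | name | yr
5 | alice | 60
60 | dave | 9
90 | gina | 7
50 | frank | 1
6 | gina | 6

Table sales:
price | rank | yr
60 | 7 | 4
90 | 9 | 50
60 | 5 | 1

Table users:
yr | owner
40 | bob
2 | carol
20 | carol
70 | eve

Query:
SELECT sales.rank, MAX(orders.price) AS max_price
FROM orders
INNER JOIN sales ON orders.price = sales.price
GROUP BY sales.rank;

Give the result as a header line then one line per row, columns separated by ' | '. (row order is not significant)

== RESULT ==
sales.rank | max_price
7 | 60
5 | 60
9 | 90

Derivation:
After JOIN sales (3 rows):
orders.price | orders.name | orders.yr | sales.price | sales.rank | sales.yr
60 | dave | 9 | 60 | 7 | 4
60 | dave | 9 | 60 | 5 | 1
90 | gina | 7 | 90 | 9 | 50
After GROUP BY (3 rows):
sales.rank | max_price
7 | 60
5 | 60
9 | 90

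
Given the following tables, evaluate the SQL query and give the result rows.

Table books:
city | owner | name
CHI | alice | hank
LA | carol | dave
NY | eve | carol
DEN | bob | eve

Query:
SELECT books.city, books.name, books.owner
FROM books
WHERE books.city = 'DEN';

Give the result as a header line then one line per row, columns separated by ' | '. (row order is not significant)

After WHERE (1 rows):
books.city | books.owner | books.name
DEN | bob | eve
After SELECT (1 rows):
books.city | books.name | books.owner
DEN | eve | bob

== RESULT ==
books.city | books.name | books.owner
DEN | eve | bob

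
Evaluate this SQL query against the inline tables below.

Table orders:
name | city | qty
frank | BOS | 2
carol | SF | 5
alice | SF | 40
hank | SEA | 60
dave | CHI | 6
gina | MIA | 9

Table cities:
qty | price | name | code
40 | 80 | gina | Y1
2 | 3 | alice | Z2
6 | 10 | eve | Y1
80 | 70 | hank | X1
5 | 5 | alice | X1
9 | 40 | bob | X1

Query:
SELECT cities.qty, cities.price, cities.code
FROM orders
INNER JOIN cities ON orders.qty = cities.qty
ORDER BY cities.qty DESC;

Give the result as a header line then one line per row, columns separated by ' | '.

After JOIN cities (5 rows):
orders.name | orders.city | orders.qty | cities.qty | cities.price | cities.name | cities.code
frank | BOS | 2 | 2 | 3 | alice | Z2
carol | SF | 5 | 5 | 5 | alice | X1
alice | SF | 40 | 40 | 80 | gina | Y1
dave | CHI | 6 | 6 | 10 | eve | Y1
gina | MIA | 9 | 9 | 40 | bob | X1
After SELECT (5 rows):
cities.qty | cities.price | cities.code
2 | 3 | Z2
5 | 5 | X1
40 | 80 | Y1
6 | 10 | Y1
9 | 40 | X1
After ORDER BY (5 rows):
cities.qty | cities.price | cities.code
40 | 80 | Y1
9 | 40 | X1
6 | 10 | Y1
5 | 5 | X1
2 | 3 | Z2

== RESULT ==
cities.qty | cities.price | cities.code
40 | 80 | Y1
9 | 40 | X1
6 | 10 | Y1
5 | 5 | X1
2 | 3 | Z2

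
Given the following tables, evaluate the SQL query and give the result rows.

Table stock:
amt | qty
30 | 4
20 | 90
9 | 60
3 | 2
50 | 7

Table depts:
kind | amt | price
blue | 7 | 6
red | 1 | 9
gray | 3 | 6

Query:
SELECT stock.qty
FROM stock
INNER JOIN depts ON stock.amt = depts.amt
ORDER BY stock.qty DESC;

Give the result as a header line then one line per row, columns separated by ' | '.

After JOIN depts (1 rows):
stock.amt | stock.qty | depts.kind | depts.amt | depts.price
3 | 2 | gray | 3 | 6
After SELECT (1 rows):
stock.qty
2
After ORDER BY (1 rows):
stock.qty
2

== RESULT ==
stock.qty
2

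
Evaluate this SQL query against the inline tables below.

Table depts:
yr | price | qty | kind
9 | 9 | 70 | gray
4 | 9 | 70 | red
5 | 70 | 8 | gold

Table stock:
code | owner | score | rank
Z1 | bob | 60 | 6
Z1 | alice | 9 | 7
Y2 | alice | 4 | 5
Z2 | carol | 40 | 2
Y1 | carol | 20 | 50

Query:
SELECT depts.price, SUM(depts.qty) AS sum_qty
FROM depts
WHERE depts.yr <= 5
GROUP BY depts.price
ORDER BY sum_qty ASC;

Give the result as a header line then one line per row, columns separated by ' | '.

== RESULT ==
depts.price | sum_qty
70 | 8
9 | 70

Derivation:
After WHERE (2 rows):
depts.yr | depts.price | depts.qty | depts.kind
4 | 9 | 70 | red
5 | 70 | 8 | gold
After GROUP BY (2 rows):
depts.price | sum_qty
9 | 70
70 | 8
After ORDER BY (2 rows):
depts.price | sum_qty
70 | 8
9 | 70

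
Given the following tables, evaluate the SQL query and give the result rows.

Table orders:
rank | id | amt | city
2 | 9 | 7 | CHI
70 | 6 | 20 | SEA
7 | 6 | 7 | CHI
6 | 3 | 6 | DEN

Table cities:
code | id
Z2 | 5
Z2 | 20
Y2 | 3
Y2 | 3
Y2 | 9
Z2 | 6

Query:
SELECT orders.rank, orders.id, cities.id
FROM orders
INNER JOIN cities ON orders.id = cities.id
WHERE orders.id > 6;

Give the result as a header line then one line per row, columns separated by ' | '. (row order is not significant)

== RESULT ==
orders.rank | orders.id | cities.id
2 | 9 | 9

Derivation:
After JOIN cities (5 rows):
orders.rank | orders.id | orders.amt | orders.city | cities.code | cities.id
2 | 9 | 7 | CHI | Y2 | 9
70 | 6 | 20 | SEA | Z2 | 6
7 | 6 | 7 | CHI | Z2 | 6
6 | 3 | 6 | DEN | Y2 | 3
6 | 3 | 6 | DEN | Y2 | 3
After WHERE (1 rows):
orders.rank | orders.id | orders.amt | orders.city | cities.code | cities.id
2 | 9 | 7 | CHI | Y2 | 9
After SELECT (1 rows):
orders.rank | orders.id | cities.id
2 | 9 | 9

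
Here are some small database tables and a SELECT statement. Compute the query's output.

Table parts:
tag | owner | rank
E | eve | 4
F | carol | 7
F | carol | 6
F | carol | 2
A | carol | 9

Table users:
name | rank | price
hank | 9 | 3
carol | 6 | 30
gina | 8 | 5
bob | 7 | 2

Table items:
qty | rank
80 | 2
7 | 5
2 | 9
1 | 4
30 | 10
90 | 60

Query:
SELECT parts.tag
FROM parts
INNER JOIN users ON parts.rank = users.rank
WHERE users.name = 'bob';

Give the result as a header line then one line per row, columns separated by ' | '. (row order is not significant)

== RESULT ==
parts.tag
F

Derivation:
After JOIN users (3 rows):
parts.tag | parts.owner | parts.rank | users.name | users.rank | users.price
F | carol | 7 | bob | 7 | 2
F | carol | 6 | carol | 6 | 30
A | carol | 9 | hank | 9 | 3
After WHERE (1 rows):
parts.tag | parts.owner | parts.rank | users.name | users.rank | users.price
F | carol | 7 | bob | 7 | 2
After SELECT (1 rows):
parts.tag
F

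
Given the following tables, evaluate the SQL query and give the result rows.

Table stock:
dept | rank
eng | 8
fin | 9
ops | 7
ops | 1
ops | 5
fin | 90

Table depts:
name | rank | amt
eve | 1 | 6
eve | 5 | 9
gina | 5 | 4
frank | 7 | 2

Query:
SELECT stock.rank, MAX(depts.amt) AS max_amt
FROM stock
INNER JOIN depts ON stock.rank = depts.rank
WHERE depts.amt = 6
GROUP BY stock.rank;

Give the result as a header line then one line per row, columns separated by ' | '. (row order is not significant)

After JOIN depts (4 rows):
stock.dept | stock.rank | depts.name | depts.rank | depts.amt
ops | 7 | frank | 7 | 2
ops | 1 | eve | 1 | 6
ops | 5 | eve | 5 | 9
ops | 5 | gina | 5 | 4
After WHERE (1 rows):
stock.dept | stock.rank | depts.name | depts.rank | depts.amt
ops | 1 | eve | 1 | 6
After GROUP BY (1 rows):
stock.rank | max_amt
1 | 6

== RESULT ==
stock.rank | max_amt
1 | 6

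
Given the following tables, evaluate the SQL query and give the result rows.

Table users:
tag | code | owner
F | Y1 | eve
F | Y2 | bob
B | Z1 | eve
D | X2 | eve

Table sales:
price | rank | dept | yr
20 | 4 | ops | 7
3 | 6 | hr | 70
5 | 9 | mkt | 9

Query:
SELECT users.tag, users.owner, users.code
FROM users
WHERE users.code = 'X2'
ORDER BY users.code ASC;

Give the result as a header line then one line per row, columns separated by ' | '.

== RESULT ==
users.tag | users.owner | users.code
D | eve | X2

Derivation:
After WHERE (1 rows):
users.tag | users.code | users.owner
D | X2 | eve
After SELECT (1 rows):
users.tag | users.owner | users.code
D | eve | X2
After ORDER BY (1 rows):
users.tag | users.owner | users.code
D | eve | X2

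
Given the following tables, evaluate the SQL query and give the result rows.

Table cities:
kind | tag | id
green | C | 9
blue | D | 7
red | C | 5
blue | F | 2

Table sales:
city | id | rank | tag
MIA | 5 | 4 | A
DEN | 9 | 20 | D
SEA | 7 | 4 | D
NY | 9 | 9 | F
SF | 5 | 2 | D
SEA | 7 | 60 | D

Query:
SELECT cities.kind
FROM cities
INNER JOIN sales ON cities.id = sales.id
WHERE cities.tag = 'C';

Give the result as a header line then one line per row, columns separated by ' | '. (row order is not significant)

After JOIN sales (6 rows):
cities.kind | cities.tag | cities.id | sales.city | sales.id | sales.rank | sales.tag
green | C | 9 | DEN | 9 | 20 | D
green | C | 9 | NY | 9 | 9 | F
blue | D | 7 | SEA | 7 | 4 | D
blue | D | 7 | SEA | 7 | 60 | D
red | C | 5 | MIA | 5 | 4 | A
red | C | 5 | SF | 5 | 2 | D
After WHERE (4 rows):
cities.kind | cities.tag | cities.id | sales.city | sales.id | sales.rank | sales.tag
green | C | 9 | DEN | 9 | 20 | D
green | C | 9 | NY | 9 | 9 | F
red | C | 5 | MIA | 5 | 4 | A
red | C | 5 | SF | 5 | 2 | D
After SELECT (4 rows):
cities.kind
green
green
red
red

== RESULT ==
cities.kind
green
green
red
red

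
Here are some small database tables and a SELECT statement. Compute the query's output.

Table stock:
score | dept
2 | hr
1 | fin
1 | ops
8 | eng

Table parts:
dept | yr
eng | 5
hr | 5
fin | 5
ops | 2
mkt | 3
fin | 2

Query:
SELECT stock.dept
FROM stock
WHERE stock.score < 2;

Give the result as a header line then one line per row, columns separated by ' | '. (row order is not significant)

After WHERE (2 rows):
stock.score | stock.dept
1 | fin
1 | ops
After SELECT (2 rows):
stock.dept
fin
ops

== RESULT ==
stock.dept
fin
ops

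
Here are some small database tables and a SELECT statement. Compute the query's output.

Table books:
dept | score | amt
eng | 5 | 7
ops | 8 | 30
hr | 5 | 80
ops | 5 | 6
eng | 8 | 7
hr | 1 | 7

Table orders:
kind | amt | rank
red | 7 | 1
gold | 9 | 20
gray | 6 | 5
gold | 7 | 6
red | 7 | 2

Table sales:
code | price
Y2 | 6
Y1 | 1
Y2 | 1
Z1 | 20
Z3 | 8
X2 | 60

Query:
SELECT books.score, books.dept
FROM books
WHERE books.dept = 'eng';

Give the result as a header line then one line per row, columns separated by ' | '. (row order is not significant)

== RESULT ==
books.score | books.dept
5 | eng
8 | eng

Derivation:
After WHERE (2 rows):
books.dept | books.score | books.amt
eng | 5 | 7
eng | 8 | 7
After SELECT (2 rows):
books.score | books.dept
5 | eng
8 | eng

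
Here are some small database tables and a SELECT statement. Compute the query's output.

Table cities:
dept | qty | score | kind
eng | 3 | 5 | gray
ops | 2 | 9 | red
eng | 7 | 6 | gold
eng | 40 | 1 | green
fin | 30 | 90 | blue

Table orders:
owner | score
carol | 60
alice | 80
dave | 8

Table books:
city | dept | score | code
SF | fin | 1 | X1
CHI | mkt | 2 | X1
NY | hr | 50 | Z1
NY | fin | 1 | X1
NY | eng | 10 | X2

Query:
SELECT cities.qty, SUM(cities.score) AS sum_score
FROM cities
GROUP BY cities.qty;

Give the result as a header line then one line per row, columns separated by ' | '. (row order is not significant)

After GROUP BY (5 rows):
cities.qty | sum_score
3 | 5
2 | 9
7 | 6
40 | 1
30 | 90

== RESULT ==
cities.qty | sum_score
3 | 5
2 | 9
7 | 6
40 | 1
30 | 90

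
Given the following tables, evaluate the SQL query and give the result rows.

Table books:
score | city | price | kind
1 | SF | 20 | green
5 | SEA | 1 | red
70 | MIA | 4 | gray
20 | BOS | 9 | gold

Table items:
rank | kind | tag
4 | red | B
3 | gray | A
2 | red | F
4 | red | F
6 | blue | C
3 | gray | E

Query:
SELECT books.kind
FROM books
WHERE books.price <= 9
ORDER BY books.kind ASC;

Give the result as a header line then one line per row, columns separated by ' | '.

After WHERE (3 rows):
books.score | books.city | books.price | books.kind
5 | SEA | 1 | red
70 | MIA | 4 | gray
20 | BOS | 9 | gold
After SELECT (3 rows):
books.kind
red
gray
gold
After ORDER BY (3 rows):
books.kind
gold
gray
red

== RESULT ==
books.kind
gold
gray
red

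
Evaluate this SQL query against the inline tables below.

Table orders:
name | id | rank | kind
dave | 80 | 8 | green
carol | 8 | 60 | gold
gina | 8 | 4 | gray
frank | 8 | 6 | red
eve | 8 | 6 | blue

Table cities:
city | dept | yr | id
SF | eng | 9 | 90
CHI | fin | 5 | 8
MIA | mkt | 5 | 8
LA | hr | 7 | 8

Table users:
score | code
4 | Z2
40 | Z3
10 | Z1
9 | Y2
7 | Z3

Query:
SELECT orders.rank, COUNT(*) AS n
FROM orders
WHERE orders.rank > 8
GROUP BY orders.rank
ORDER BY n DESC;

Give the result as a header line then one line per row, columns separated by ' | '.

After WHERE (1 rows):
orders.name | orders.id | orders.rank | orders.kind
carol | 8 | 60 | gold
After GROUP BY (1 rows):
orders.rank | n
60 | 1
After ORDER BY (1 rows):
orders.rank | n
60 | 1

== RESULT ==
orders.rank | n
60 | 1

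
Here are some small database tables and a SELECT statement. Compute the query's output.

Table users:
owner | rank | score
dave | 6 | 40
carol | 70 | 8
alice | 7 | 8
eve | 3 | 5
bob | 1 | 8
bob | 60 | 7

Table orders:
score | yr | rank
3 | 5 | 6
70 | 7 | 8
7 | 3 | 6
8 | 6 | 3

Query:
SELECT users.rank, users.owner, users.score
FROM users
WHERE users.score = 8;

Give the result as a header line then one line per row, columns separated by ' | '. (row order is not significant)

== RESULT ==
users.rank | users.owner | users.score
70 | carol | 8
7 | alice | 8
1 | bob | 8

Derivation:
After WHERE (3 rows):
users.owner | users.rank | users.score
carol | 70 | 8
alice | 7 | 8
bob | 1 | 8
After SELECT (3 rows):
users.rank | users.owner | users.score
70 | carol | 8
7 | alice | 8
1 | bob | 8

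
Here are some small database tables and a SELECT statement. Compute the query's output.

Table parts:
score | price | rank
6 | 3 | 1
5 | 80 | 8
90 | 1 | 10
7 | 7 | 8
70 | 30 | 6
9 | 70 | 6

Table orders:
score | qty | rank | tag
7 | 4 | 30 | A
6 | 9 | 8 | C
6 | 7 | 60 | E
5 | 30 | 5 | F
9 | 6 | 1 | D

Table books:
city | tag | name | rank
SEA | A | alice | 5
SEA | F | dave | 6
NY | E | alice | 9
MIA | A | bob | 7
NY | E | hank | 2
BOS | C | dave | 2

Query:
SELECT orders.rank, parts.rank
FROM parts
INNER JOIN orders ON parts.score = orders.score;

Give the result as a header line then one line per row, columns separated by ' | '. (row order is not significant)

== RESULT ==
orders.rank | parts.rank
8 | 1
60 | 1
5 | 8
30 | 8
1 | 6

Derivation:
After JOIN orders (5 rows):
parts.score | parts.price | parts.rank | orders.score | orders.qty | orders.rank | orders.tag
6 | 3 | 1 | 6 | 9 | 8 | C
6 | 3 | 1 | 6 | 7 | 60 | E
5 | 80 | 8 | 5 | 30 | 5 | F
7 | 7 | 8 | 7 | 4 | 30 | A
9 | 70 | 6 | 9 | 6 | 1 | D
After SELECT (5 rows):
orders.rank | parts.rank
8 | 1
60 | 1
5 | 8
30 | 8
1 | 6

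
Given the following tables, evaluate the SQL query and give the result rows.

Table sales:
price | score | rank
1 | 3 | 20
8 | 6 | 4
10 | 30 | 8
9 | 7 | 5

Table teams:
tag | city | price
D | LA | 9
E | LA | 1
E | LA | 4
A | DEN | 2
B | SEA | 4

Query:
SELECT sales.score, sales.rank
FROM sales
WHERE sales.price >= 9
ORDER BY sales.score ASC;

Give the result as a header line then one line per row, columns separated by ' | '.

== RESULT ==
sales.score | sales.rank
7 | 5
30 | 8

Derivation:
After WHERE (2 rows):
sales.price | sales.score | sales.rank
10 | 30 | 8
9 | 7 | 5
After SELECT (2 rows):
sales.score | sales.rank
30 | 8
7 | 5
After ORDER BY (2 rows):
sales.score | sales.rank
7 | 5
30 | 8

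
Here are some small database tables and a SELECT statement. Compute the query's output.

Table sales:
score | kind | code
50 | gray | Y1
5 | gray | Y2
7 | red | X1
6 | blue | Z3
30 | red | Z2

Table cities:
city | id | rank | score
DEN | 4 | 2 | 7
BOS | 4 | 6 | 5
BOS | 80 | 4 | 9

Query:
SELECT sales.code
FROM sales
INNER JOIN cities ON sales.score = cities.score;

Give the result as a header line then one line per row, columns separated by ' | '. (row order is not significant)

After JOIN cities (2 rows):
sales.score | sales.kind | sales.code | cities.city | cities.id | cities.rank | cities.score
5 | gray | Y2 | BOS | 4 | 6 | 5
7 | red | X1 | DEN | 4 | 2 | 7
After SELECT (2 rows):
sales.code
Y2
X1

== RESULT ==
sales.code
Y2
X1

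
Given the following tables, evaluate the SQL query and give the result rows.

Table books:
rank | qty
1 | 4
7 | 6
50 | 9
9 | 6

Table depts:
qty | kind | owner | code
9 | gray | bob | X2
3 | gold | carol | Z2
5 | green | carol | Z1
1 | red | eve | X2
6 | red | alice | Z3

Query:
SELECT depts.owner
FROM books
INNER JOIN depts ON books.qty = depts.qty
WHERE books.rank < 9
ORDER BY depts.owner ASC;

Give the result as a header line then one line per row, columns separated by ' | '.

== RESULT ==
depts.owner
alice

Derivation:
After JOIN depts (3 rows):
books.rank | books.qty | depts.qty | depts.kind | depts.owner | depts.code
7 | 6 | 6 | red | alice | Z3
50 | 9 | 9 | gray | bob | X2
9 | 6 | 6 | red | alice | Z3
After WHERE (1 rows):
books.rank | books.qty | depts.qty | depts.kind | depts.owner | depts.code
7 | 6 | 6 | red | alice | Z3
After SELECT (1 rows):
depts.owner
alice
After ORDER BY (1 rows):
depts.owner
alice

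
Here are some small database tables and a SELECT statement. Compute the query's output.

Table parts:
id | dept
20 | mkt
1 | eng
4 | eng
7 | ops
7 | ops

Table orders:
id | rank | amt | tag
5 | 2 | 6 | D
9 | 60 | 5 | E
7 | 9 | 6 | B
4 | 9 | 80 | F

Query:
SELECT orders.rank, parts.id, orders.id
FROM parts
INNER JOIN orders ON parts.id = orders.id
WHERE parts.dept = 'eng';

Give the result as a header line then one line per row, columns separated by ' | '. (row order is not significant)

After JOIN orders (3 rows):
parts.id | parts.dept | orders.id | orders.rank | orders.amt | orders.tag
4 | eng | 4 | 9 | 80 | F
7 | ops | 7 | 9 | 6 | B
7 | ops | 7 | 9 | 6 | B
After WHERE (1 rows):
parts.id | parts.dept | orders.id | orders.rank | orders.amt | orders.tag
4 | eng | 4 | 9 | 80 | F
After SELECT (1 rows):
orders.rank | parts.id | orders.id
9 | 4 | 4

== RESULT ==
orders.rank | parts.id | orders.id
9 | 4 | 4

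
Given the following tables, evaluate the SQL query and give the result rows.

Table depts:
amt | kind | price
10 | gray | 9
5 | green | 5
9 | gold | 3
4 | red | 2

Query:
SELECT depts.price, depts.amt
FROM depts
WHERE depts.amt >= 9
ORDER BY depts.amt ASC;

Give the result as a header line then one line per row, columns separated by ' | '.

After WHERE (2 rows):
depts.amt | depts.kind | depts.price
10 | gray | 9
9 | gold | 3
After SELECT (2 rows):
depts.price | depts.amt
9 | 10
3 | 9
After ORDER BY (2 rows):
depts.price | depts.amt
3 | 9
9 | 10

== RESULT ==
depts.price | depts.amt
3 | 9
9 | 10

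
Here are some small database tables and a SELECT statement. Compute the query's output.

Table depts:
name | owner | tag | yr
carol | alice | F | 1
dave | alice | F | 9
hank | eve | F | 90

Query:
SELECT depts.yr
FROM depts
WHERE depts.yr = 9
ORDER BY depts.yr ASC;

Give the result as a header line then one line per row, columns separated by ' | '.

== RESULT ==
depts.yr
9

Derivation:
After WHERE (1 rows):
depts.name | depts.owner | depts.tag | depts.yr
dave | alice | F | 9
After SELECT (1 rows):
depts.yr
9
After ORDER BY (1 rows):
depts.yr
9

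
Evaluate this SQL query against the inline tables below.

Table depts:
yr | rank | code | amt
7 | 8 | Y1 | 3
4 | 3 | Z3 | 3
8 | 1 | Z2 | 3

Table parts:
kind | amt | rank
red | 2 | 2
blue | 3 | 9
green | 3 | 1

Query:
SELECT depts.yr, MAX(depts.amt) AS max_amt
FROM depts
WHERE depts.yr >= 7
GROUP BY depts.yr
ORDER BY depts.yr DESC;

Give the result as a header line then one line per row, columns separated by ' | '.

== RESULT ==
depts.yr | max_amt
8 | 3
7 | 3

Derivation:
After WHERE (2 rows):
depts.yr | depts.rank | depts.code | depts.amt
7 | 8 | Y1 | 3
8 | 1 | Z2 | 3
After GROUP BY (2 rows):
depts.yr | max_amt
7 | 3
8 | 3
After ORDER BY (2 rows):
depts.yr | max_amt
8 | 3
7 | 3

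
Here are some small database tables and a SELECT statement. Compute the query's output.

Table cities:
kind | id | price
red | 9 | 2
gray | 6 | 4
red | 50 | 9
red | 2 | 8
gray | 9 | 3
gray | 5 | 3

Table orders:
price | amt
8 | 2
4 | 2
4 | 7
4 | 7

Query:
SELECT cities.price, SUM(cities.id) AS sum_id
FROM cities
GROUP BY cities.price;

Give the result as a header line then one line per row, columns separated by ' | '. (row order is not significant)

== RESULT ==
cities.price | sum_id
2 | 9
4 | 6
9 | 50
8 | 2
3 | 14

Derivation:
After GROUP BY (5 rows):
cities.price | sum_id
2 | 9
4 | 6
9 | 50
8 | 2
3 | 14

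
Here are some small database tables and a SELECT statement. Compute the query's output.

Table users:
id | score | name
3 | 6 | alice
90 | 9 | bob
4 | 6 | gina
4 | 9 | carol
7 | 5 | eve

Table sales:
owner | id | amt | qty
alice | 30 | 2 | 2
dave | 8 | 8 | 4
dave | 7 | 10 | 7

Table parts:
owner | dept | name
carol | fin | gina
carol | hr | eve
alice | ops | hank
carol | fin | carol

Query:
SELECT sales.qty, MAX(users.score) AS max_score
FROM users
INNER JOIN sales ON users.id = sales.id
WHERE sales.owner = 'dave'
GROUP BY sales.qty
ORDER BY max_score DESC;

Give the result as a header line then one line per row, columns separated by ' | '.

== RESULT ==
sales.qty | max_score
7 | 5

Derivation:
After JOIN sales (1 rows):
users.id | users.score | users.name | sales.owner | sales.id | sales.amt | sales.qty
7 | 5 | eve | dave | 7 | 10 | 7
After WHERE (1 rows):
users.id | users.score | users.name | sales.owner | sales.id | sales.amt | sales.qty
7 | 5 | eve | dave | 7 | 10 | 7
After GROUP BY (1 rows):
sales.qty | max_score
7 | 5
After ORDER BY (1 rows):
sales.qty | max_score
7 | 5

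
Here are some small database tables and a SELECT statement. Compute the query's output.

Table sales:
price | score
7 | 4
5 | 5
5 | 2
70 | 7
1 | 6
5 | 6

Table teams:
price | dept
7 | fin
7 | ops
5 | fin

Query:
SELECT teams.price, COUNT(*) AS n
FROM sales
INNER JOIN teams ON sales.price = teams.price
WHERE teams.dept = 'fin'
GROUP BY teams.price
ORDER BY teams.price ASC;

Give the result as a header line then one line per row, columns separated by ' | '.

After JOIN teams (5 rows):
sales.price | sales.score | teams.price | teams.dept
7 | 4 | 7 | fin
7 | 4 | 7 | ops
5 | 5 | 5 | fin
5 | 2 | 5 | fin
5 | 6 | 5 | fin
After WHERE (4 rows):
sales.price | sales.score | teams.price | teams.dept
7 | 4 | 7 | fin
5 | 5 | 5 | fin
5 | 2 | 5 | fin
5 | 6 | 5 | fin
After GROUP BY (2 rows):
teams.price | n
7 | 1
5 | 3
After ORDER BY (2 rows):
teams.price | n
5 | 3
7 | 1

== RESULT ==
teams.price | n
5 | 3
7 | 1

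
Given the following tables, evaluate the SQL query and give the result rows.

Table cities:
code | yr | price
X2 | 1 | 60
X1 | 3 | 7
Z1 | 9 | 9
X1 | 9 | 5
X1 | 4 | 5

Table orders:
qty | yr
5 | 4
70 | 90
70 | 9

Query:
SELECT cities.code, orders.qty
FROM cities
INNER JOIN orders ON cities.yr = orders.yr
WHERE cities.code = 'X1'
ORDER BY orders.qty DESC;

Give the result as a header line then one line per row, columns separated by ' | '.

After JOIN orders (3 rows):
cities.code | cities.yr | cities.price | orders.qty | orders.yr
Z1 | 9 | 9 | 70 | 9
X1 | 9 | 5 | 70 | 9
X1 | 4 | 5 | 5 | 4
After WHERE (2 rows):
cities.code | cities.yr | cities.price | orders.qty | orders.yr
X1 | 9 | 5 | 70 | 9
X1 | 4 | 5 | 5 | 4
After SELECT (2 rows):
cities.code | orders.qty
X1 | 70
X1 | 5
After ORDER BY (2 rows):
cities.code | orders.qty
X1 | 70
X1 | 5

== RESULT ==
cities.code | orders.qty
X1 | 70
X1 | 5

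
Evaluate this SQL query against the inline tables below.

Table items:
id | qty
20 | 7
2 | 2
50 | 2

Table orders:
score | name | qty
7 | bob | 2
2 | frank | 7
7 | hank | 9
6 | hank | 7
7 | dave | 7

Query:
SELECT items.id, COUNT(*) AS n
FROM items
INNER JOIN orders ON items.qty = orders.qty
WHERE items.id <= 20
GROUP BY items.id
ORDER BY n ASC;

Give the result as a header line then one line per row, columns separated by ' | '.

== RESULT ==
items.id | n
2 | 1
20 | 3

Derivation:
After JOIN orders (5 rows):
items.id | items.qty | orders.score | orders.name | orders.qty
20 | 7 | 2 | frank | 7
20 | 7 | 6 | hank | 7
20 | 7 | 7 | dave | 7
2 | 2 | 7 | bob | 2
50 | 2 | 7 | bob | 2
After WHERE (4 rows):
items.id | items.qty | orders.score | orders.name | orders.qty
20 | 7 | 2 | frank | 7
20 | 7 | 6 | hank | 7
20 | 7 | 7 | dave | 7
2 | 2 | 7 | bob | 2
After GROUP BY (2 rows):
items.id | n
20 | 3
2 | 1
After ORDER BY (2 rows):
items.id | n
2 | 1
20 | 3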